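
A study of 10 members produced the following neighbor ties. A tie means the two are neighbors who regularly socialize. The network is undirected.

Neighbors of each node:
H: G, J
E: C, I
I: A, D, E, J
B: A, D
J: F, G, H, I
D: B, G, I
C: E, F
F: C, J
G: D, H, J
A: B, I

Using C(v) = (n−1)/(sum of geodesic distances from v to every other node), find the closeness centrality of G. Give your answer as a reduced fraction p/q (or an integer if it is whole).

Distances from G: A:3, B:2, C:3, D:1, E:3, F:2, H:1, I:2, J:1. Sum = 18.
n = 10, so closeness = 9/18 = 1/2.

1/2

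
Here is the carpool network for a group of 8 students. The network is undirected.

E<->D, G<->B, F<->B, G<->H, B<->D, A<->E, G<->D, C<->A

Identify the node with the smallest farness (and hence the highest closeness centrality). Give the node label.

D

Farness (sum of distances to all others) for each node — A:18, B:14, C:24, D:12, E:14, F:20, G:14, H:20.
The smallest farness is 12, for D, so D has the highest closeness.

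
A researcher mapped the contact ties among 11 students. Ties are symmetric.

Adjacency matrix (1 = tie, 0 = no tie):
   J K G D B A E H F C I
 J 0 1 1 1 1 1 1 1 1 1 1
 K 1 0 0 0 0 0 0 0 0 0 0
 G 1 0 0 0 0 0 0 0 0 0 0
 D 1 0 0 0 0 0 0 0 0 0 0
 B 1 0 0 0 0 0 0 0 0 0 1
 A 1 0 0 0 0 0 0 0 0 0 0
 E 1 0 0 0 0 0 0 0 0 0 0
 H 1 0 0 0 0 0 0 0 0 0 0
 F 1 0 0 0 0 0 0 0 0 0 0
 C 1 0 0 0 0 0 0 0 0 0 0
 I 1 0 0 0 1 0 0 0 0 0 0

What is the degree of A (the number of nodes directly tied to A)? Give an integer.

1

A is directly tied to J. That is 1 neighbor, so the degree of A is 1.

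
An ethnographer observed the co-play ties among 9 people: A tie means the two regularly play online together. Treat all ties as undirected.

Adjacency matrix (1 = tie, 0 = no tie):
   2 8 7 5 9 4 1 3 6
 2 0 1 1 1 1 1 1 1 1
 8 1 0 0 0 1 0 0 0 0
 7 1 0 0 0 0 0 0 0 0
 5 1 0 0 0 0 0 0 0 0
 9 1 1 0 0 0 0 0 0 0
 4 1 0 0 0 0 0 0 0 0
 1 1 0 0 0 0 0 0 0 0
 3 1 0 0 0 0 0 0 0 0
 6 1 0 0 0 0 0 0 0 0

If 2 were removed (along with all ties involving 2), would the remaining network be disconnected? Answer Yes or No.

Removing 2 leaves {8 and 9} with no path to {7}, so the network splits into 7 components. 2 is a cut vertex.

Yes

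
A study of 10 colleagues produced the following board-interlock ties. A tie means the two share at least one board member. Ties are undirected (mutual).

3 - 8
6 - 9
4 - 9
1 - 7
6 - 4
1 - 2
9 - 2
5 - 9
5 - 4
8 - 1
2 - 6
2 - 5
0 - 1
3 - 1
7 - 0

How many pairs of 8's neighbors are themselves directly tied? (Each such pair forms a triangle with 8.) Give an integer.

8's neighbors: 1 and 3.
Neighbor pairs that are themselves tied: 8–1–3. Each forms one triangle with 8, for 1 in total.

1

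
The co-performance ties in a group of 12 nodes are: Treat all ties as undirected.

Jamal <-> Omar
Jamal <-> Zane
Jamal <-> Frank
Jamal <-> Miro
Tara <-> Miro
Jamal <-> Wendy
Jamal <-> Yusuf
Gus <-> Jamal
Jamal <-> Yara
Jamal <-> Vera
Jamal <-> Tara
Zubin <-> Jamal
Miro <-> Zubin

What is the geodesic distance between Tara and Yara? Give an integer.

One shortest route is Tara – Jamal – Yara, which uses 2 edges, and Tara and Yara are not directly tied, so nothing shorter exists. So d(Tara,Yara) = 2.

2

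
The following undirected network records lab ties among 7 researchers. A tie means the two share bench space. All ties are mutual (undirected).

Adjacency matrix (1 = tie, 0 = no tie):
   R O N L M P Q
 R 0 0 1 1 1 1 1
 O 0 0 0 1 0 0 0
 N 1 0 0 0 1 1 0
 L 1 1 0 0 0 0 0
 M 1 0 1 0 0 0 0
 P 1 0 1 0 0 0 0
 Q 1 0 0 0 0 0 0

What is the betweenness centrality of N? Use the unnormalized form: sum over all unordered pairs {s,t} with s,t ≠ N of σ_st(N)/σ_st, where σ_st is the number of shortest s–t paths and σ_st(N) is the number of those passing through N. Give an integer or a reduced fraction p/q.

Pairs whose geodesics pass through N — M–P: 1/2.
All other pairs contribute 0.
Summing the contributions gives betweenness(N) = 1/2.

1/2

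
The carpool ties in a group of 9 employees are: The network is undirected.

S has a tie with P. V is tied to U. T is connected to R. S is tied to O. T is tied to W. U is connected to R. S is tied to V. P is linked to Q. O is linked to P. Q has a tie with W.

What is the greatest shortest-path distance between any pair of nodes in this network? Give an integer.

Eccentricity of each node (its greatest distance to any other): O:4, P:4, Q:4, R:4, S:4, T:4, U:4, V:4, W:4.
The maximum eccentricity is 4, realized for instance by the pair T–O via T – W – Q – P – O. So the diameter is 4.

4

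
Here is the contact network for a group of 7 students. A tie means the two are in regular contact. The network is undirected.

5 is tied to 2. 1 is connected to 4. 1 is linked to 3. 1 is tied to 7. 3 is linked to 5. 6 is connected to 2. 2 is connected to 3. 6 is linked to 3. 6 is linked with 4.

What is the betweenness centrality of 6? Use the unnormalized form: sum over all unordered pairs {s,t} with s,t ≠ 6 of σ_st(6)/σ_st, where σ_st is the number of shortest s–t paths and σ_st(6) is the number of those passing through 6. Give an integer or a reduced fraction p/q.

Pairs whose geodesics pass through 6 — 3–4: 1/2; 5–4: 2/3; 2–4: 1.
All other pairs contribute 0.
Summing the contributions gives betweenness(6) = 13/6.

13/6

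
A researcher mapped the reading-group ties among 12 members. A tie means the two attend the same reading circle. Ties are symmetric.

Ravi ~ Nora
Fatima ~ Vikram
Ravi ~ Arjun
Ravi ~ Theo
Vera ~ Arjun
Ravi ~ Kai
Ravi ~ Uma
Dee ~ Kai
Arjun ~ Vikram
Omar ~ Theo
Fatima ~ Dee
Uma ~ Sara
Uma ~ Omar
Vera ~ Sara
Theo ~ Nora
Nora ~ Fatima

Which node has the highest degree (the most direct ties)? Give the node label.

Degrees — Arjun:3, Dee:2, Fatima:3, Kai:2, Nora:3, Omar:2, Ravi:5, Sara:2, Theo:3, Uma:3, Vera:2, Vikram:2.
The maximum is 5, attained only by Ravi.

Ravi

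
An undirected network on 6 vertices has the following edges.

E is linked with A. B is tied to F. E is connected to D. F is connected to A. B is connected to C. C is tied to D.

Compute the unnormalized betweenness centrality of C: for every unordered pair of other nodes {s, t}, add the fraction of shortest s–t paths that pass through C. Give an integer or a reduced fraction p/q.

Pairs whose geodesics pass through C — B–D: 1; B–E: 1/2; D–F: 1/2.
All other pairs contribute 0.
Summing the contributions gives betweenness(C) = 2.

2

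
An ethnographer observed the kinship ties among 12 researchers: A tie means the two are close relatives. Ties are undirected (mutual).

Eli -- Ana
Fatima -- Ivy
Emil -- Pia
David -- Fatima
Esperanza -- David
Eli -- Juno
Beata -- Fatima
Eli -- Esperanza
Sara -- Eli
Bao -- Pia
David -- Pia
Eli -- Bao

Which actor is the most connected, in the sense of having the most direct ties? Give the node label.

Eli

Degrees — Ana:1, Bao:2, Beata:1, David:3, Eli:5, Emil:1, Esperanza:2, Fatima:3, Ivy:1, Juno:1, Pia:3, Sara:1.
The maximum is 5, attained only by Eli.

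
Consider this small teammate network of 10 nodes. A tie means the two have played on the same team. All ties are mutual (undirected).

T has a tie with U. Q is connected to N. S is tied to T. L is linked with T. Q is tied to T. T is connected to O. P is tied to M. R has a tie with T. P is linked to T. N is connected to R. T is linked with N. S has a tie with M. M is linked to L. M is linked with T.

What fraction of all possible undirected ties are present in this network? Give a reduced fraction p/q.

There are 14 edges and 10 nodes, so the maximum possible is C(10,2) = 45.
Density = 14/45.

14/45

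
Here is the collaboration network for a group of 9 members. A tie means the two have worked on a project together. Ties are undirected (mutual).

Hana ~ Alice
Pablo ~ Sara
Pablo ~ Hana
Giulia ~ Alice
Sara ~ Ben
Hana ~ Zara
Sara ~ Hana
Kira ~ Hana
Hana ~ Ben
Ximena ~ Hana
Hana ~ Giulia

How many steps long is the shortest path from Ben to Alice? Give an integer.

One shortest route is Ben – Hana – Alice, which uses 2 edges, and Ben and Alice are not directly tied, so nothing shorter exists. So d(Ben,Alice) = 2.

2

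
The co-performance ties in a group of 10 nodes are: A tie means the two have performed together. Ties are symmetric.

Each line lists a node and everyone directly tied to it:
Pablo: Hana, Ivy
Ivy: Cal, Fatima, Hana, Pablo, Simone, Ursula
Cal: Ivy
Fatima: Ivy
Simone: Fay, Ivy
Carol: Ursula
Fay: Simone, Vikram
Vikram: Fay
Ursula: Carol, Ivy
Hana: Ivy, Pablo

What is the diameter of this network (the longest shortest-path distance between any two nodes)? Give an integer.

5

Eccentricity of each node (its greatest distance to any other): Cal:4, Carol:5, Fatima:4, Fay:4, Hana:4, Ivy:3, Pablo:4, Simone:3, Ursula:4, Vikram:5.
The maximum eccentricity is 5, realized for instance by the pair Vikram–Carol via Vikram – Fay – Simone – Ivy – Ursula – Carol. So the diameter is 5.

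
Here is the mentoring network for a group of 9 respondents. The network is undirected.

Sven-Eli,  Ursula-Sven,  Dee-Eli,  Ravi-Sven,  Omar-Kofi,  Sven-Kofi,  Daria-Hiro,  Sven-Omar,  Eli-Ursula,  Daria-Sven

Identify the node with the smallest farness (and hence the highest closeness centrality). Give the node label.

Farness (sum of distances to all others) for each node — Daria:15, Dee:21, Eli:14, Hiro:22, Kofi:16, Omar:16, Ravi:17, Sven:10, Ursula:15.
The smallest farness is 10, for Sven, so Sven has the highest closeness.

Sven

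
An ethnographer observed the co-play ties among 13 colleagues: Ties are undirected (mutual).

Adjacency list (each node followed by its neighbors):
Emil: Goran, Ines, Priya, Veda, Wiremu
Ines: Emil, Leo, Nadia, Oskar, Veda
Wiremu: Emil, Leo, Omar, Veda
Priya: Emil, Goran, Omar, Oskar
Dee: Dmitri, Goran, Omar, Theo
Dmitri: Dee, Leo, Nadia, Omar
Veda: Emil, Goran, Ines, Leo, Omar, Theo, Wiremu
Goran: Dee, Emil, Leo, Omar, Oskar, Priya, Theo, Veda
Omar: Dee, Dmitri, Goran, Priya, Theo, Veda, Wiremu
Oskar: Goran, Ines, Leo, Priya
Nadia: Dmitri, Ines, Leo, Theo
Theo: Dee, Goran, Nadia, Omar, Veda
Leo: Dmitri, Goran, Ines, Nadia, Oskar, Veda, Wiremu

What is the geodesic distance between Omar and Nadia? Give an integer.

One shortest route is Omar – Theo – Nadia, which uses 2 edges, and Omar and Nadia are not directly tied, so nothing shorter exists. So d(Omar,Nadia) = 2.

2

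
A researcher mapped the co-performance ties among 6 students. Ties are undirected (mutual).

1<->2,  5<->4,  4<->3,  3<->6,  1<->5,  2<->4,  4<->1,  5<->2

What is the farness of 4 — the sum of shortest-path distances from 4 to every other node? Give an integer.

6

Distances from 4: 1:1, 2:1, 3:1, 5:1, 6:2.
Sum = 1 + 1 + 1 + 1 + 2 = 6.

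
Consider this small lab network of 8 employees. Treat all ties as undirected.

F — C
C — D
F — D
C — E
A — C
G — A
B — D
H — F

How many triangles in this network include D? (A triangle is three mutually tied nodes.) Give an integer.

D's neighbors: B, C, and F.
Neighbor pairs that are themselves tied: D–C–F. Each forms one triangle with D, for 1 in total.

1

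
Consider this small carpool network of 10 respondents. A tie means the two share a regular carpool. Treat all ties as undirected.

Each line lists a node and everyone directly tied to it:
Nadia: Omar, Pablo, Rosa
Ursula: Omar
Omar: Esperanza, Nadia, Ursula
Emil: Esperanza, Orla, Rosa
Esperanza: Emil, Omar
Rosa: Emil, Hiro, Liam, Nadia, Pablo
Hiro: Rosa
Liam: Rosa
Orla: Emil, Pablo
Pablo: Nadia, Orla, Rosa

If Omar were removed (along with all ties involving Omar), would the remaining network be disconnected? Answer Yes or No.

Removing Omar leaves {Emil, Esperanza, Hiro, Liam, Nadia, Orla, Pablo, and Rosa} with no path to {Ursula}, so the network splits into 2 components. Omar is a cut vertex.

Yes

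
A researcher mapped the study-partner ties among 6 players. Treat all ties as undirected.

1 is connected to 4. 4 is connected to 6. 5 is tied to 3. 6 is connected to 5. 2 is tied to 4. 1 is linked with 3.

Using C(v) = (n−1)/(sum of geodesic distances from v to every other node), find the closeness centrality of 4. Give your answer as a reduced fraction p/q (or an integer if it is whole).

5/7

Distances from 4: 1:1, 2:1, 3:2, 5:2, 6:1. Sum = 7.
n = 6, so closeness = 5/7.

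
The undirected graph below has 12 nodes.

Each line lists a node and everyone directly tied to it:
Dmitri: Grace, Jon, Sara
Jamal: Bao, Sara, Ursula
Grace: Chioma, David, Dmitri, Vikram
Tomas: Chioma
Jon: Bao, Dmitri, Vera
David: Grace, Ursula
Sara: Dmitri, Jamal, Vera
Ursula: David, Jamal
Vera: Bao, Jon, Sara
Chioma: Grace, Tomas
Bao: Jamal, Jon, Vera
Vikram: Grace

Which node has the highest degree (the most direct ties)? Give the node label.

Degrees — Bao:3, Chioma:2, David:2, Dmitri:3, Grace:4, Jamal:3, Jon:3, Sara:3, Tomas:1, Ursula:2, Vera:3, Vikram:1.
The maximum is 4, attained only by Grace.

Grace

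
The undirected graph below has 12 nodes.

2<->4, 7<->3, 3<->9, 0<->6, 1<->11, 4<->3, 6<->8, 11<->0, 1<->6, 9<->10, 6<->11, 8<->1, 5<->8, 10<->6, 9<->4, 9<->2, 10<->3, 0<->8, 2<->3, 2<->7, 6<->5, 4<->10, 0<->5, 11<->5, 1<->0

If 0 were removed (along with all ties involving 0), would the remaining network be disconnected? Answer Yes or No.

No

Even without 0, every remaining node can still reach every other (the residual graph is connected), so 0 is not a cut vertex.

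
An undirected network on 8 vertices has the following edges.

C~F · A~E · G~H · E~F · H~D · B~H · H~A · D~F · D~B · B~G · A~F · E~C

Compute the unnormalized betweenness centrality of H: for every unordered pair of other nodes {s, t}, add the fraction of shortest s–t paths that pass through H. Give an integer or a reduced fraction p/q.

71/12

Pairs whose geodesics pass through H — G–F: 2/3; G–D: 1/2; G–E: 1; G–A: 1; G–C: 3/4; B–E: 1/2; B–A: 1; D–A: 1/2.
All other pairs contribute 0.
Summing the contributions gives betweenness(H) = 71/12.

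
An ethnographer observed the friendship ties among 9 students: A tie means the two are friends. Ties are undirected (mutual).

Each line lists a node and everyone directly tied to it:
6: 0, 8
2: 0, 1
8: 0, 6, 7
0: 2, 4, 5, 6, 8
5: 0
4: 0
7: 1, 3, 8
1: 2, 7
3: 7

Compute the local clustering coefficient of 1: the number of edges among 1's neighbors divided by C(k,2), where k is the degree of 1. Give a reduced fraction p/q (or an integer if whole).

1's neighbors: 2 and 7 (k = 2).
Possible neighbor pairs: C(2,2) = 1. Edges among them: none → e = 0.
Clustering(1) = 0/1.

0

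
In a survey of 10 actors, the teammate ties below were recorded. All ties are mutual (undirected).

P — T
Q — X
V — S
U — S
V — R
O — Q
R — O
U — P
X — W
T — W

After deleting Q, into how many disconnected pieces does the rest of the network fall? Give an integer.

1

Q's neighbors (O and X) remain reachable from one another through other ties, so the rest of the network stays in one piece.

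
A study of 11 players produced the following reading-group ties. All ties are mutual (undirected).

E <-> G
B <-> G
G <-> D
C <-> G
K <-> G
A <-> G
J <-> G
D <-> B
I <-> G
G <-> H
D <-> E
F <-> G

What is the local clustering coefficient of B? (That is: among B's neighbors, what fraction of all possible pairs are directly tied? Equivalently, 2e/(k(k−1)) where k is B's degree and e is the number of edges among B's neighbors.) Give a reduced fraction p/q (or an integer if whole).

B's neighbors: D and G (k = 2).
Possible neighbor pairs: C(2,2) = 1. Edges among them: D–G → e = 1.
Clustering(B) = 1/1.

1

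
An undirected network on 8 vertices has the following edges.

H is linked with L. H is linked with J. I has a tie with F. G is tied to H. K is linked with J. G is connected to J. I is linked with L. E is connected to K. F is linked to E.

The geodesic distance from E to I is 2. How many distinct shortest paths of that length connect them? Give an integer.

The shortest distance is 2, and the only length-2 path is E–F–I. So there is exactly 1 shortest path.

1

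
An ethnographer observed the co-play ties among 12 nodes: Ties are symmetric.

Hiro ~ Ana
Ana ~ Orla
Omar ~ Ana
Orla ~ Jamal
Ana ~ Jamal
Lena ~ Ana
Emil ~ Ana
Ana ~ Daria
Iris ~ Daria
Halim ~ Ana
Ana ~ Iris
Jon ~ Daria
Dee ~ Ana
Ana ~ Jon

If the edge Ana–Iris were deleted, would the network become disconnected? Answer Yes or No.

Even without that edge, Ana still reaches Iris via Ana – Daria – Iris, so the network stays connected. Not a bridge.

No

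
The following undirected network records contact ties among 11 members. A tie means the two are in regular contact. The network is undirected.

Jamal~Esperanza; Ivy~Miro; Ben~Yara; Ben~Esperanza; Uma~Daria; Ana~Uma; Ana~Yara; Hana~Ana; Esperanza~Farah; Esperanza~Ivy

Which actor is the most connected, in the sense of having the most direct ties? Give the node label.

Degrees — Ana:3, Ben:2, Daria:1, Esperanza:4, Farah:1, Hana:1, Ivy:2, Jamal:1, Miro:1, Uma:2, Yara:2.
The maximum is 4, attained only by Esperanza.

Esperanza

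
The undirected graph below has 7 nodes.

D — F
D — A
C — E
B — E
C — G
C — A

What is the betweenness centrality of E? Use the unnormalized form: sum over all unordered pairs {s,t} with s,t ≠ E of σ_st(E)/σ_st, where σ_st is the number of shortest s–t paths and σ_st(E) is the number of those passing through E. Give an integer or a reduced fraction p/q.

5

Pairs whose geodesics pass through E — D–B: 1; F–B: 1; G–B: 1; B–C: 1; B–A: 1.
All other pairs contribute 0.
Summing the contributions gives betweenness(E) = 5.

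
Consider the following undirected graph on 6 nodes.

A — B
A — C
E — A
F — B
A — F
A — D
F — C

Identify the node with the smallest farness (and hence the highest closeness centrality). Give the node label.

A

Farness (sum of distances to all others) for each node — A:5, B:8, C:8, D:9, E:9, F:7.
The smallest farness is 5, for A, so A has the highest closeness.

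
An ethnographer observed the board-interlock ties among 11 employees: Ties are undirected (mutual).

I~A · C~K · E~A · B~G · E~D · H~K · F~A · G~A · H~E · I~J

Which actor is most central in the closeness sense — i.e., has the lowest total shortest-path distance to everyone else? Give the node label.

Farness (sum of distances to all others) for each node — A:19, B:35, C:41, D:29, E:20, F:28, G:26, H:25, I:26, J:35, K:32.
The smallest farness is 19, for A, so A has the highest closeness.

A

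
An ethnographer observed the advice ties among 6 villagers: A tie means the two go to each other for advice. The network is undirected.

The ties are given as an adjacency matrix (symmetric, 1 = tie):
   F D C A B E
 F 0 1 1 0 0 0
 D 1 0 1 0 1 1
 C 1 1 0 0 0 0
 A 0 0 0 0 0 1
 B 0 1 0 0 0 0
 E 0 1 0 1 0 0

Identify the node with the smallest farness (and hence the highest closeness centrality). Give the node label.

Farness (sum of distances to all others) for each node — A:12, B:10, C:9, D:6, E:8, F:9.
The smallest farness is 6, for D, so D has the highest closeness.

D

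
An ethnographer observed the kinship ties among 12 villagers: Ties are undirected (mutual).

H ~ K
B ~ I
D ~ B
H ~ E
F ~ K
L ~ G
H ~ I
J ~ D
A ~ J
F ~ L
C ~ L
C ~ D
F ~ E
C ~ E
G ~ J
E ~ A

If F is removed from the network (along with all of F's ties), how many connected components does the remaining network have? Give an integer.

F's neighbors (E, K, and L) remain reachable from one another through other ties, so the rest of the network stays in one piece.

1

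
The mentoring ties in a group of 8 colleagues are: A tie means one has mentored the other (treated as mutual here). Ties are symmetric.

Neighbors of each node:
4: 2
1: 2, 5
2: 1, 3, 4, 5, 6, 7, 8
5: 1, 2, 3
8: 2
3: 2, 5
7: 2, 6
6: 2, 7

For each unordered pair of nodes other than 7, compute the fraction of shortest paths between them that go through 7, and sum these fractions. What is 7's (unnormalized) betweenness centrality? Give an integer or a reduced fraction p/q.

No shortest path between any pair of other nodes passes through 7.
Summing the contributions gives betweenness(7) = 0.

0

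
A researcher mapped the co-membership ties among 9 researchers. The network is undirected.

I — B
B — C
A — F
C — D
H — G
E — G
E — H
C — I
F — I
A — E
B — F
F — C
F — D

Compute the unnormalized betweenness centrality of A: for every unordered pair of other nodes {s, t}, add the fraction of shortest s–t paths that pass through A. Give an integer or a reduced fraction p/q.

15

Pairs whose geodesics pass through A — C–E: 1; C–H: 1; C–G: 1; D–E: 1; D–H: 1; D–G: 1; B–E: 1; B–H: 1; B–G: 1; F–E: 1; F–H: 1; F–G: 1; I–E: 1; I–H: 1 … (+1 more pairs).
All other pairs contribute 0.
Summing the contributions gives betweenness(A) = 15.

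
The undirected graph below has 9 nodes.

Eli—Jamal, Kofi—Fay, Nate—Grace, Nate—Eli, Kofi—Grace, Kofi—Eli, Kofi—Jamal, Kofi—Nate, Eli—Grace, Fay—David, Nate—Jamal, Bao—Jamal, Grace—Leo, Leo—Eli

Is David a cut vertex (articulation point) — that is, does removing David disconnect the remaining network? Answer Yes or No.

No

Even without David, every remaining node can still reach every other (the residual graph is connected), so David is not a cut vertex.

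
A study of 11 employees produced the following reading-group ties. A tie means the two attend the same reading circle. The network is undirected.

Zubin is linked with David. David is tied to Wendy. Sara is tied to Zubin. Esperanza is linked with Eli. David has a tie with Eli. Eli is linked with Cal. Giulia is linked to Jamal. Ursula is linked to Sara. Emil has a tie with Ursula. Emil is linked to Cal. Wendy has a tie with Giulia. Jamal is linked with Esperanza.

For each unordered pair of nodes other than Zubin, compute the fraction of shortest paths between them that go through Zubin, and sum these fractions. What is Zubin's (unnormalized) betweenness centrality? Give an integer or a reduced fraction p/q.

Pairs whose geodesics pass through Zubin — Ursula–Giulia: 1; Ursula–Wendy: 1; Ursula–David: 1; Eli–Sara: 1; Esperanza–Sara: 1; Jamal–Sara: 2/2; Giulia–Sara: 1; Wendy–Sara: 1; David–Sara: 1.
All other pairs contribute 0.
Summing the contributions gives betweenness(Zubin) = 9.

9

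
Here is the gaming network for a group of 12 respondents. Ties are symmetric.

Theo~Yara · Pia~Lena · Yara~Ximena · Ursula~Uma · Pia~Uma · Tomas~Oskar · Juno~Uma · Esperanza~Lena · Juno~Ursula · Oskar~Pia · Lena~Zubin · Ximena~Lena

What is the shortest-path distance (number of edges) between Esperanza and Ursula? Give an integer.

4

One shortest route is Esperanza – Lena – Pia – Uma – Ursula, which uses 4 edges, and at distance 3 from Esperanza we only reach {Oskar, Uma, Yara}, which does not include Ursula. So d(Esperanza,Ursula) = 4.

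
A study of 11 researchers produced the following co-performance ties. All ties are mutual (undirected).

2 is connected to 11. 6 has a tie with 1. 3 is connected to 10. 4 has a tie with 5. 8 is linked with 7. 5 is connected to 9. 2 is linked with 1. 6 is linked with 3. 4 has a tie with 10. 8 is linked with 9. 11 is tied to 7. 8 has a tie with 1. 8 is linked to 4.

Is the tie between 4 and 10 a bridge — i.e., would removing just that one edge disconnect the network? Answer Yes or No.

Even without that edge, 4 still reaches 10 via 4 – 8 – 1 – 6 – 3 – 10, so the network stays connected. Not a bridge.

No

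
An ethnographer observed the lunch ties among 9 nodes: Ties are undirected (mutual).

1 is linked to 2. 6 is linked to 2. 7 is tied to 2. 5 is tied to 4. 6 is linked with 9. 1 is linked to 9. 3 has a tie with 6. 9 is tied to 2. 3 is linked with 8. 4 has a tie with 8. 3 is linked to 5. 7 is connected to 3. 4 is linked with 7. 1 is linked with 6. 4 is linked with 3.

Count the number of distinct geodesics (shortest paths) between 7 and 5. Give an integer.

2

The shortest distance is 2. The length-2 paths are: 7–4–5; 7–3–5.
That gives 2 distinct shortest paths.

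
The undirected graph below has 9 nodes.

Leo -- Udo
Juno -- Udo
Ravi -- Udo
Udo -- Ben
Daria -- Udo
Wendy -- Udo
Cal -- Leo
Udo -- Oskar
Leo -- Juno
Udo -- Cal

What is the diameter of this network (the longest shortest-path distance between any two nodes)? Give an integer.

2

Eccentricity of each node (its greatest distance to any other): Ben:2, Cal:2, Daria:2, Juno:2, Leo:2, Oskar:2, Ravi:2, Udo:1, Wendy:2.
The maximum eccentricity is 2, realized for instance by the pair Oskar–Wendy via Oskar – Udo – Wendy. So the diameter is 2.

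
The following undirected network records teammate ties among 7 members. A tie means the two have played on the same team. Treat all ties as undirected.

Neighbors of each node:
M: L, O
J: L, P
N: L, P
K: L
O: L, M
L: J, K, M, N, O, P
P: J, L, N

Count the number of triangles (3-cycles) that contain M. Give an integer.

1

M's neighbors: L and O.
Neighbor pairs that are themselves tied: M–L–O. Each forms one triangle with M, for 1 in total.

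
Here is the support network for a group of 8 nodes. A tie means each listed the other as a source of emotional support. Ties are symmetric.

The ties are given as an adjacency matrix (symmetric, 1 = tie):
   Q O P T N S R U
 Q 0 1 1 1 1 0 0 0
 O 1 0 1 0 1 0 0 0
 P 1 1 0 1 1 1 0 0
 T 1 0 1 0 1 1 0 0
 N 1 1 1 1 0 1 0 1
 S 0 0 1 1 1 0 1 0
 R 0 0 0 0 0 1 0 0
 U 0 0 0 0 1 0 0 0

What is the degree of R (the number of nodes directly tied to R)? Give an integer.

R is directly tied to S. That is 1 neighbor, so the degree of R is 1.

1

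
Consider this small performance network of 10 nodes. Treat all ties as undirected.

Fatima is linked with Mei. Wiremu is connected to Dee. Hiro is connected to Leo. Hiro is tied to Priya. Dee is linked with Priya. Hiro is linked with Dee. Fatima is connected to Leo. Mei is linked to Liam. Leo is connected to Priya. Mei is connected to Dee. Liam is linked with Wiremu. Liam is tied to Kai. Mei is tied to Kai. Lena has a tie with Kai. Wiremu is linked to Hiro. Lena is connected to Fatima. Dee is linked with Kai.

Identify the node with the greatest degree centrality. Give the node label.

Degrees — Dee:5, Fatima:3, Hiro:4, Kai:4, Lena:2, Leo:3, Liam:3, Mei:4, Priya:3, Wiremu:3.
The maximum is 5, attained only by Dee.

Dee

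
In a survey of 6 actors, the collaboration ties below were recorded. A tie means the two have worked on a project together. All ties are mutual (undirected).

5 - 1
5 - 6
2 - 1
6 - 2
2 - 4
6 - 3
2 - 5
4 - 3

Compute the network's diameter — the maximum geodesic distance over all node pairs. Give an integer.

3

Eccentricity of each node (its greatest distance to any other): 1:3, 2:2, 3:3, 4:2, 5:2, 6:2.
The maximum eccentricity is 3, realized for instance by the pair 1–3 via 1 – 2 – 6 – 3. So the diameter is 3.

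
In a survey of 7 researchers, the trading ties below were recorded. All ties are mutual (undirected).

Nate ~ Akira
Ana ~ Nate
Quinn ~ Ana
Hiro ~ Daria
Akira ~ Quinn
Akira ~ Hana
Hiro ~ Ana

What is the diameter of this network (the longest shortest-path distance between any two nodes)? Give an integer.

5

Eccentricity of each node (its greatest distance to any other): Akira:4, Ana:3, Daria:5, Hana:5, Hiro:4, Nate:3, Quinn:3.
The maximum eccentricity is 5, realized for instance by the pair Daria–Hana via Daria – Hiro – Ana – Nate – Akira – Hana. So the diameter is 5.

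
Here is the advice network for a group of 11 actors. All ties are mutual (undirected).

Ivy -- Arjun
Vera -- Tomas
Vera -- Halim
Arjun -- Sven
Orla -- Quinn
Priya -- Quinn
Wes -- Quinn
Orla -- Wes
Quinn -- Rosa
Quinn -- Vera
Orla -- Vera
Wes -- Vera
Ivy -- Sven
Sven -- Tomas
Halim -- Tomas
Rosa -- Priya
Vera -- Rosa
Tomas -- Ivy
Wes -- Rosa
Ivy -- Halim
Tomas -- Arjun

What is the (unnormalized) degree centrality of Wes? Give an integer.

4

Wes is directly tied to Orla, Quinn, Rosa, and Vera. That is 4 neighbors, so the degree of Wes is 4.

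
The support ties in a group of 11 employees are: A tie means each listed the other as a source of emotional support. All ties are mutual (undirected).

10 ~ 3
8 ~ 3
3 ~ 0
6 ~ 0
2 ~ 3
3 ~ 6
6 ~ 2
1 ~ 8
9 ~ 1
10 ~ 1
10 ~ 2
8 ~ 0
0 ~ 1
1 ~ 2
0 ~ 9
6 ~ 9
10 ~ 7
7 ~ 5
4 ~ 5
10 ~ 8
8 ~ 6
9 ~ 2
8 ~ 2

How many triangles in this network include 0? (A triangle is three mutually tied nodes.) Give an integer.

6

0's neighbors: 1, 3, 6, 8, and 9.
Neighbor pairs that are themselves tied: 0–1–8; 0–1–9; 0–3–6; 0–3–8; 0–6–8; 0–6–9. Each forms one triangle with 0, for 6 in total.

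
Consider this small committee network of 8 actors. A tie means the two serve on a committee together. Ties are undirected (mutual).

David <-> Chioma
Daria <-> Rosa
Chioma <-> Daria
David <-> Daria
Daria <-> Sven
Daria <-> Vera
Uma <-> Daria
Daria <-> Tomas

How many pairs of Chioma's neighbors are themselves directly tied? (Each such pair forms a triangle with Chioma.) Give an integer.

1

Chioma's neighbors: Daria and David.
Neighbor pairs that are themselves tied: Chioma–Daria–David. Each forms one triangle with Chioma, for 1 in total.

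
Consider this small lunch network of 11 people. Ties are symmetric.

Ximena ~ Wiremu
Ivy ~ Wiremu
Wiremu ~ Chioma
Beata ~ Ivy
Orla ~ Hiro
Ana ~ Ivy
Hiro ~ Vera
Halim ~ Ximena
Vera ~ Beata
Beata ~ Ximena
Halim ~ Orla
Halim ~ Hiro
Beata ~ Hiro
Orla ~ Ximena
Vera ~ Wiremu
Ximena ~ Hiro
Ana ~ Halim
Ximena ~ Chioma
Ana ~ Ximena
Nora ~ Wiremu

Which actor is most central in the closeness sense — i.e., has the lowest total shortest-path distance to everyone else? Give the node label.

Farness (sum of distances to all others) for each node — Ana:19, Beata:17, Chioma:18, Halim:17, Hiro:16, Ivy:18, Nora:24, Orla:19, Vera:18, Wiremu:15, Ximena:13.
The smallest farness is 13, for Ximena, so Ximena has the highest closeness.

Ximena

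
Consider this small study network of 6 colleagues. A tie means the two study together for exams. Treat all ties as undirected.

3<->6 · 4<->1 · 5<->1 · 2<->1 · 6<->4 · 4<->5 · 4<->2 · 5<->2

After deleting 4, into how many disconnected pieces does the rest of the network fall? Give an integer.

2

Without 4, the remaining ties split the others into: {1, 2, 5}; {3, 6}.
That's 2 separate components.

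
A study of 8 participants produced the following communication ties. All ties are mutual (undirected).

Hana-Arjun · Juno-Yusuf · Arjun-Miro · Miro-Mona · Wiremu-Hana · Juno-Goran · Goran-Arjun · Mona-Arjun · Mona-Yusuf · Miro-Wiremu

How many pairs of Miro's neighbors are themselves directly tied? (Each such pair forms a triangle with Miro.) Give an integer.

Miro's neighbors: Arjun, Mona, and Wiremu.
Neighbor pairs that are themselves tied: Miro–Arjun–Mona. Each forms one triangle with Miro, for 1 in total.

1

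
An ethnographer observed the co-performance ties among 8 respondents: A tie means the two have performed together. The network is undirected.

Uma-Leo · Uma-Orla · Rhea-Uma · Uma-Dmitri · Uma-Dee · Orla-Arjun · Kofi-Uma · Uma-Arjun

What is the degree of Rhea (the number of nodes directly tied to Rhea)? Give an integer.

1

Rhea is directly tied to Uma. That is 1 neighbor, so the degree of Rhea is 1.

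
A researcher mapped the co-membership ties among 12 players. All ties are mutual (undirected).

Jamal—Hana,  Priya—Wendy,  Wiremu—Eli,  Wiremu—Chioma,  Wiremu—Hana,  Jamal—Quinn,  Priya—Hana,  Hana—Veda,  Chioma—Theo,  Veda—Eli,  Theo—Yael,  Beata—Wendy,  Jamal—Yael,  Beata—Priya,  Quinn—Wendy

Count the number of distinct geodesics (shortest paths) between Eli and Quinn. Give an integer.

The shortest distance is 4. The length-4 paths are: Eli–Veda–Hana–Jamal–Quinn; Eli–Wiremu–Hana–Jamal–Quinn.
That gives 2 distinct shortest paths.

2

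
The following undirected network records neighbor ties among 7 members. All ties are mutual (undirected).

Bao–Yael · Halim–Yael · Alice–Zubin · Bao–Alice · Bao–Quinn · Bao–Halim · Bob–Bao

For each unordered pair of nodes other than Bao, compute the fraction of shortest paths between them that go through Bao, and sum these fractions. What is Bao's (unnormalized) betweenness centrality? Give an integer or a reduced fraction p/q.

13

Pairs whose geodesics pass through Bao — Yael–Zubin: 1; Yael–Quinn: 1; Yael–Bob: 1; Yael–Alice: 1; Zubin–Quinn: 1; Zubin–Bob: 1; Zubin–Halim: 1; Quinn–Bob: 1; Quinn–Halim: 1; Quinn–Alice: 1; Bob–Halim: 1; Bob–Alice: 1; Halim–Alice: 1.
All other pairs contribute 0.
Summing the contributions gives betweenness(Bao) = 13.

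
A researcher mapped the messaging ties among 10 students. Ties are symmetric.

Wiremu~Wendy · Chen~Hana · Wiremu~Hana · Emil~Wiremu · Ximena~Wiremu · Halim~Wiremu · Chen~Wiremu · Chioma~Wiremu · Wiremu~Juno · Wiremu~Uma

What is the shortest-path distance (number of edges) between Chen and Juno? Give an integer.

One shortest route is Chen – Wiremu – Juno, which uses 2 edges, and Chen and Juno are not directly tied, so nothing shorter exists. So d(Chen,Juno) = 2.

2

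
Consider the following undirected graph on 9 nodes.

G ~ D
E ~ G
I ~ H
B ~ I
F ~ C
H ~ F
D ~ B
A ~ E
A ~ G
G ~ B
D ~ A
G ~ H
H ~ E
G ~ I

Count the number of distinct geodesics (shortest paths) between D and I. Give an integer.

The shortest distance is 2. The length-2 paths are: D–G–I; D–B–I.
That gives 2 distinct shortest paths.

2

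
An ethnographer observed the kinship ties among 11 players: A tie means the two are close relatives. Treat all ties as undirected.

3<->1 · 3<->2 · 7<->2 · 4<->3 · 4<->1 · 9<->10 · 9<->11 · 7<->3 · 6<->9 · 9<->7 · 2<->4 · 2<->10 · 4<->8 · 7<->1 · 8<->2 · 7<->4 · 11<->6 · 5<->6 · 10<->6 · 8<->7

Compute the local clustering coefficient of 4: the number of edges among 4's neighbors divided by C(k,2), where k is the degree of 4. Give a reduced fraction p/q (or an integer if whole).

4's neighbors: 1, 2, 3, 7, and 8 (k = 5).
Possible neighbor pairs: C(5,2) = 10. Edges among them: 1–3, 1–7, 2–3, 2–7, 2–8, 3–7, 7–8 → e = 7.
Clustering(4) = 7/10.

7/10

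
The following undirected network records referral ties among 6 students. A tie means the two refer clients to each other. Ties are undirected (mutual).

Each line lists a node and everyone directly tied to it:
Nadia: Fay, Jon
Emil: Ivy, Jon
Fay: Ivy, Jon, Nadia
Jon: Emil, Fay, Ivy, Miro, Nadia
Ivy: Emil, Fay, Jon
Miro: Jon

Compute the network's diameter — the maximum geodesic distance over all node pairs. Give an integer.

Eccentricity of each node (its greatest distance to any other): Emil:2, Fay:2, Ivy:2, Jon:1, Miro:2, Nadia:2.
The maximum eccentricity is 2, realized for instance by the pair Nadia–Ivy via Nadia – Jon – Ivy. So the diameter is 2.

2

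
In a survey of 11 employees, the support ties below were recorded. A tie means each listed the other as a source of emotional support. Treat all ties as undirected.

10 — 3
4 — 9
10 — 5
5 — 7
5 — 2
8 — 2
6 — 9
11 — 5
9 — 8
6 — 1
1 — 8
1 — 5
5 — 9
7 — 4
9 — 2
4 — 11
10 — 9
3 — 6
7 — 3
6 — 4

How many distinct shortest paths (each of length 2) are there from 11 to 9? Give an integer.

2

The shortest distance is 2. The length-2 paths are: 11–4–9; 11–5–9.
That gives 2 distinct shortest paths.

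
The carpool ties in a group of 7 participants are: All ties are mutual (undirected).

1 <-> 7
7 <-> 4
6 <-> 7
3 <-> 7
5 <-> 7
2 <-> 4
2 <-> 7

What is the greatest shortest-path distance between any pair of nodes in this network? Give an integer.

2

Eccentricity of each node (its greatest distance to any other): 1:2, 2:2, 3:2, 4:2, 5:2, 6:2, 7:1.
The maximum eccentricity is 2, realized for instance by the pair 6–2 via 6 – 7 – 2. So the diameter is 2.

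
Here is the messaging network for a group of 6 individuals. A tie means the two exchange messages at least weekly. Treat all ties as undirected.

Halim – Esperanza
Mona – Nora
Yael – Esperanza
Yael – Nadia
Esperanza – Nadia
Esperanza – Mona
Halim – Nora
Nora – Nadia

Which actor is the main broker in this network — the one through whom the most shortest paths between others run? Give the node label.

Unnormalized betweenness of each node: Esperanza:7/2, Halim:1/3, Mona:1/3, Nadia:4/3, Nora:3/2, Yael:0.
Esperanza has the largest value, 7/2, making it the main broker — the node through which the most shortest paths run.

Esperanza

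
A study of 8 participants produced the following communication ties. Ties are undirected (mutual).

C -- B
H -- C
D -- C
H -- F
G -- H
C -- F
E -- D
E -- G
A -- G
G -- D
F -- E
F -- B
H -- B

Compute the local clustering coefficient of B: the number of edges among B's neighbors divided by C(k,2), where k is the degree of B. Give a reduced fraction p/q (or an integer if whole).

B's neighbors: C, F, and H (k = 3).
Possible neighbor pairs: C(3,2) = 3. Edges among them: C–F, C–H, F–H → e = 3.
Clustering(B) = 3/3 = 1.

1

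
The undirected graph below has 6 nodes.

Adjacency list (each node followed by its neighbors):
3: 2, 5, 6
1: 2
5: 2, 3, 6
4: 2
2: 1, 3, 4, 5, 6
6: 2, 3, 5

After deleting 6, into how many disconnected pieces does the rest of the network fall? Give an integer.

6's neighbors (2, 3, and 5) remain reachable from one another through other ties, so the rest of the network stays in one piece.

1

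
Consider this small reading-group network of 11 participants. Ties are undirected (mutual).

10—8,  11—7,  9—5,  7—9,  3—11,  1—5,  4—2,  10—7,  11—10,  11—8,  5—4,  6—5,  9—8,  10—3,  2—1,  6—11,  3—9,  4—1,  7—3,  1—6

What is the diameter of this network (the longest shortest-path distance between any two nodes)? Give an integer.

Eccentricity of each node (its greatest distance to any other): 1:3, 2:4, 3:4, 4:4, 5:3, 6:2, 7:4, 8:4, 9:3, 10:4, 11:3.
The maximum eccentricity is 4, realized for instance by the pair 2–10 via 2 – 1 – 6 – 11 – 10. So the diameter is 4.

4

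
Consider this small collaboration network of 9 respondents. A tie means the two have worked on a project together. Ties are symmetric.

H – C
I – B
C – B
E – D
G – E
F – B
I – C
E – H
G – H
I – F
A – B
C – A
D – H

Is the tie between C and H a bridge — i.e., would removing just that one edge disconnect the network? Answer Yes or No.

Yes

Without the C–H edge there is no alternate route between C and H, so the network disconnects. It is a bridge.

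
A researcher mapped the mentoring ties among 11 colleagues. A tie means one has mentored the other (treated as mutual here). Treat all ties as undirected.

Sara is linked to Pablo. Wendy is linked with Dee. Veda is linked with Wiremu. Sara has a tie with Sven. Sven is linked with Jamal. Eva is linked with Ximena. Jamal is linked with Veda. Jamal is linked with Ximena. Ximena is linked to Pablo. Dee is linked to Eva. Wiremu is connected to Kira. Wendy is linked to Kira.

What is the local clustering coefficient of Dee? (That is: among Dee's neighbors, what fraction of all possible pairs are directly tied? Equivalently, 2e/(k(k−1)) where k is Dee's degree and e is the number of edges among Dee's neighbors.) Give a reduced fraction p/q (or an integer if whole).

0

Dee's neighbors: Eva and Wendy (k = 2).
Possible neighbor pairs: C(2,2) = 1. Edges among them: none → e = 0.
Clustering(Dee) = 0/1.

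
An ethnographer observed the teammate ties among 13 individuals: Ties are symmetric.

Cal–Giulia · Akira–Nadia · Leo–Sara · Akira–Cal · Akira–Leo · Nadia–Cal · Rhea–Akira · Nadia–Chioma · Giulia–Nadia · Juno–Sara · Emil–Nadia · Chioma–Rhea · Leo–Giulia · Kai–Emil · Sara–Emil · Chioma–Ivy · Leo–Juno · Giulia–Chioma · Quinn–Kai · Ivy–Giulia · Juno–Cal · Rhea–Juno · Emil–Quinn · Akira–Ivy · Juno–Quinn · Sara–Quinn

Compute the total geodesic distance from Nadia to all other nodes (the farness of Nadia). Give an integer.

19

Distances from Nadia: Akira:1, Cal:1, Chioma:1, Emil:1, Giulia:1, Ivy:2, Juno:2, Kai:2, Leo:2, Quinn:2, Rhea:2, Sara:2.
Sum = 1 + 1 + 1 + 1 + 1 + 2 + 2 + 2 + 2 + 2 + 2 + 2 = 19.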